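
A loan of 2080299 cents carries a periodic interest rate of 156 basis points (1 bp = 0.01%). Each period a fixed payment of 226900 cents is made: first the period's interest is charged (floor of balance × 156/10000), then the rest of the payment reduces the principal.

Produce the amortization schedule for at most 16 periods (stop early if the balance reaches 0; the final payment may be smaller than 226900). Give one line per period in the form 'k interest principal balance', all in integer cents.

1 32452 194448 1885851
2 29419 197481 1688370
3 26338 200562 1487808
4 23209 203691 1284117
5 20032 206868 1077249
6 16805 210095 867154
7 13527 213373 653781
8 10198 216702 437079
9 6818 220082 216997
10 3385 216997 0

1. interest=⌊2080299·156/10000⌋=32452; principal=226900-32452=194448; balance=2080299-194448=1885851
2. interest=⌊1885851·156/10000⌋=29419; principal=226900-29419=197481; balance=1885851-197481=1688370
3. interest=⌊1688370·156/10000⌋=26338; principal=226900-26338=200562; balance=1688370-200562=1487808
4. interest=⌊1487808·156/10000⌋=23209; principal=226900-23209=203691; balance=1487808-203691=1284117
5. interest=⌊1284117·156/10000⌋=20032; principal=226900-20032=206868; balance=1284117-206868=1077249
6. interest=⌊1077249·156/10000⌋=16805; principal=226900-16805=210095; balance=1077249-210095=867154
7. interest=⌊867154·156/10000⌋=13527; principal=226900-13527=213373; balance=867154-213373=653781
8. interest=⌊653781·156/10000⌋=10198; principal=226900-10198=216702; balance=653781-216702=437079
9. interest=⌊437079·156/10000⌋=6818; principal=226900-6818=220082; balance=437079-220082=216997
10. interest=⌊216997·156/10000⌋=3385; principal=min(226900-3385,216997)=216997; balance=216997-216997=0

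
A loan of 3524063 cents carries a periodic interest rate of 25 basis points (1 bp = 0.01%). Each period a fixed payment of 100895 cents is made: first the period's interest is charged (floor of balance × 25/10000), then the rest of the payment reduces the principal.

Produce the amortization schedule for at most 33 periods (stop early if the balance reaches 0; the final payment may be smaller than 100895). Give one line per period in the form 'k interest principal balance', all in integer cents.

1. interest=⌊3524063·25/10000⌋=8810; principal=100895-8810=92085; balance=3524063-92085=3431978
2. interest=⌊3431978·25/10000⌋=8579; principal=100895-8579=92316; balance=3431978-92316=3339662
3. interest=⌊3339662·25/10000⌋=8349; principal=100895-8349=92546; balance=3339662-92546=3247116
4. interest=⌊3247116·25/10000⌋=8117; principal=100895-8117=92778; balance=3247116-92778=3154338
5. interest=⌊3154338·25/10000⌋=7885; principal=100895-7885=93010; balance=3154338-93010=3061328
6. interest=⌊3061328·25/10000⌋=7653; principal=100895-7653=93242; balance=3061328-93242=2968086
7. interest=⌊2968086·25/10000⌋=7420; principal=100895-7420=93475; balance=2968086-93475=2874611
8. interest=⌊2874611·25/10000⌋=7186; principal=100895-7186=93709; balance=2874611-93709=2780902
9. interest=⌊2780902·25/10000⌋=6952; principal=100895-6952=93943; balance=2780902-93943=2686959
10. interest=⌊2686959·25/10000⌋=6717; principal=100895-6717=94178; balance=2686959-94178=2592781
11. interest=⌊2592781·25/10000⌋=6481; principal=100895-6481=94414; balance=2592781-94414=2498367
12. interest=⌊2498367·25/10000⌋=6245; principal=100895-6245=94650; balance=2498367-94650=2403717
13. interest=⌊2403717·25/10000⌋=6009; principal=100895-6009=94886; balance=2403717-94886=2308831
14. interest=⌊2308831·25/10000⌋=5772; principal=100895-5772=95123; balance=2308831-95123=2213708
15. interest=⌊2213708·25/10000⌋=5534; principal=100895-5534=95361; balance=2213708-95361=2118347
16. interest=⌊2118347·25/10000⌋=5295; principal=100895-5295=95600; balance=2118347-95600=2022747
17. interest=⌊2022747·25/10000⌋=5056; principal=100895-5056=95839; balance=2022747-95839=1926908
18. interest=⌊1926908·25/10000⌋=4817; principal=100895-4817=96078; balance=1926908-96078=1830830
19. interest=⌊1830830·25/10000⌋=4577; principal=100895-4577=96318; balance=1830830-96318=1734512
20. interest=⌊1734512·25/10000⌋=4336; principal=100895-4336=96559; balance=1734512-96559=1637953
21. interest=⌊1637953·25/10000⌋=4094; principal=100895-4094=96801; balance=1637953-96801=1541152
22. interest=⌊1541152·25/10000⌋=3852; principal=100895-3852=97043; balance=1541152-97043=1444109
23. interest=⌊1444109·25/10000⌋=3610; principal=100895-3610=97285; balance=1444109-97285=1346824
24. interest=⌊1346824·25/10000⌋=3367; principal=100895-3367=97528; balance=1346824-97528=1249296
25. interest=⌊1249296·25/10000⌋=3123; principal=100895-3123=97772; balance=1249296-97772=1151524
26. interest=⌊1151524·25/10000⌋=2878; principal=100895-2878=98017; balance=1151524-98017=1053507
27. interest=⌊1053507·25/10000⌋=2633; principal=100895-2633=98262; balance=1053507-98262=955245
28. interest=⌊955245·25/10000⌋=2388; principal=100895-2388=98507; balance=955245-98507=856738
29. interest=⌊856738·25/10000⌋=2141; principal=100895-2141=98754; balance=856738-98754=757984
30. interest=⌊757984·25/10000⌋=1894; principal=100895-1894=99001; balance=757984-99001=658983
31. interest=⌊658983·25/10000⌋=1647; principal=100895-1647=99248; balance=658983-99248=559735
32. interest=⌊559735·25/10000⌋=1399; principal=100895-1399=99496; balance=559735-99496=460239
33. interest=⌊460239·25/10000⌋=1150; principal=100895-1150=99745; balance=460239-99745=360494

1 8810 92085 3431978
2 8579 92316 3339662
3 8349 92546 3247116
4 8117 92778 3154338
5 7885 93010 3061328
6 7653 93242 2968086
7 7420 93475 2874611
8 7186 93709 2780902
9 6952 93943 2686959
10 6717 94178 2592781
11 6481 94414 2498367
12 6245 94650 2403717
13 6009 94886 2308831
14 5772 95123 2213708
15 5534 95361 2118347
16 5295 95600 2022747
17 5056 95839 1926908
18 4817 96078 1830830
19 4577 96318 1734512
20 4336 96559 1637953
21 4094 96801 1541152
22 3852 97043 1444109
23 3610 97285 1346824
24 3367 97528 1249296
25 3123 97772 1151524
26 2878 98017 1053507
27 2633 98262 955245
28 2388 98507 856738
29 2141 98754 757984
30 1894 99001 658983
31 1647 99248 559735
32 1399 99496 460239
33 1150 99745 360494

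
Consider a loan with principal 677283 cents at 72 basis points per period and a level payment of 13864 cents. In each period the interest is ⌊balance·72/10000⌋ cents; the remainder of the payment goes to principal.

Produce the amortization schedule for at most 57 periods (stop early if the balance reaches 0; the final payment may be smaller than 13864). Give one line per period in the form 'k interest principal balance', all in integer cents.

1 4876 8988 668295
2 4811 9053 659242
3 4746 9118 650124
4 4680 9184 640940
5 4614 9250 631690
6 4548 9316 622374
7 4481 9383 612991
8 4413 9451 603540
9 4345 9519 594021
10 4276 9588 584433
11 4207 9657 574776
12 4138 9726 565050
13 4068 9796 555254
14 3997 9867 545387
15 3926 9938 535449
16 3855 10009 525440
17 3783 10081 515359
18 3710 10154 505205
19 3637 10227 494978
20 3563 10301 484677
21 3489 10375 474302
22 3414 10450 463852
23 3339 10525 453327
24 3263 10601 442726
25 3187 10677 432049
26 3110 10754 421295
27 3033 10831 410464
28 2955 10909 399555
29 2876 10988 388567
30 2797 11067 377500
31 2718 11146 366354
32 2637 11227 355127
33 2556 11308 343819
34 2475 11389 332430
35 2393 11471 320959
36 2310 11554 309405
37 2227 11637 297768
38 2143 11721 286047
39 2059 11805 274242
40 1974 11890 262352
41 1888 11976 250376
42 1802 12062 238314
43 1715 12149 226165
44 1628 12236 213929
45 1540 12324 201605
46 1451 12413 189192
47 1362 12502 176690
48 1272 12592 164098
49 1181 12683 151415
50 1090 12774 138641
51 998 12866 125775
52 905 12959 112816
53 812 13052 99764
54 718 13146 86618
55 623 13241 73377
56 528 13336 60041
57 432 13432 46609

1. interest=⌊677283·72/10000⌋=4876; principal=13864-4876=8988; balance=677283-8988=668295
2. interest=⌊668295·72/10000⌋=4811; principal=13864-4811=9053; balance=668295-9053=659242
3. interest=⌊659242·72/10000⌋=4746; principal=13864-4746=9118; balance=659242-9118=650124
4. interest=⌊650124·72/10000⌋=4680; principal=13864-4680=9184; balance=650124-9184=640940
5. interest=⌊640940·72/10000⌋=4614; principal=13864-4614=9250; balance=640940-9250=631690
6. interest=⌊631690·72/10000⌋=4548; principal=13864-4548=9316; balance=631690-9316=622374
7. interest=⌊622374·72/10000⌋=4481; principal=13864-4481=9383; balance=622374-9383=612991
8. interest=⌊612991·72/10000⌋=4413; principal=13864-4413=9451; balance=612991-9451=603540
9. interest=⌊603540·72/10000⌋=4345; principal=13864-4345=9519; balance=603540-9519=594021
10. interest=⌊594021·72/10000⌋=4276; principal=13864-4276=9588; balance=594021-9588=584433
11. interest=⌊584433·72/10000⌋=4207; principal=13864-4207=9657; balance=584433-9657=574776
12. interest=⌊574776·72/10000⌋=4138; principal=13864-4138=9726; balance=574776-9726=565050
13. interest=⌊565050·72/10000⌋=4068; principal=13864-4068=9796; balance=565050-9796=555254
14. interest=⌊555254·72/10000⌋=3997; principal=13864-3997=9867; balance=555254-9867=545387
15. interest=⌊545387·72/10000⌋=3926; principal=13864-3926=9938; balance=545387-9938=535449
16. interest=⌊535449·72/10000⌋=3855; principal=13864-3855=10009; balance=535449-10009=525440
17. interest=⌊525440·72/10000⌋=3783; principal=13864-3783=10081; balance=525440-10081=515359
18. interest=⌊515359·72/10000⌋=3710; principal=13864-3710=10154; balance=515359-10154=505205
19. interest=⌊505205·72/10000⌋=3637; principal=13864-3637=10227; balance=505205-10227=494978
20. interest=⌊494978·72/10000⌋=3563; principal=13864-3563=10301; balance=494978-10301=484677
21. interest=⌊484677·72/10000⌋=3489; principal=13864-3489=10375; balance=484677-10375=474302
22. interest=⌊474302·72/10000⌋=3414; principal=13864-3414=10450; balance=474302-10450=463852
23. interest=⌊463852·72/10000⌋=3339; principal=13864-3339=10525; balance=463852-10525=453327
24. interest=⌊453327·72/10000⌋=3263; principal=13864-3263=10601; balance=453327-10601=442726
25. interest=⌊442726·72/10000⌋=3187; principal=13864-3187=10677; balance=442726-10677=432049
26. interest=⌊432049·72/10000⌋=3110; principal=13864-3110=10754; balance=432049-10754=421295
27. interest=⌊421295·72/10000⌋=3033; principal=13864-3033=10831; balance=421295-10831=410464
28. interest=⌊410464·72/10000⌋=2955; principal=13864-2955=10909; balance=410464-10909=399555
29. interest=⌊399555·72/10000⌋=2876; principal=13864-2876=10988; balance=399555-10988=388567
30. interest=⌊388567·72/10000⌋=2797; principal=13864-2797=11067; balance=388567-11067=377500
31. interest=⌊377500·72/10000⌋=2718; principal=13864-2718=11146; balance=377500-11146=366354
32. interest=⌊366354·72/10000⌋=2637; principal=13864-2637=11227; balance=366354-11227=355127
33. interest=⌊355127·72/10000⌋=2556; principal=13864-2556=11308; balance=355127-11308=343819
34. interest=⌊343819·72/10000⌋=2475; principal=13864-2475=11389; balance=343819-11389=332430
35. interest=⌊332430·72/10000⌋=2393; principal=13864-2393=11471; balance=332430-11471=320959
36. interest=⌊320959·72/10000⌋=2310; principal=13864-2310=11554; balance=320959-11554=309405
37. interest=⌊309405·72/10000⌋=2227; principal=13864-2227=11637; balance=309405-11637=297768
38. interest=⌊297768·72/10000⌋=2143; principal=13864-2143=11721; balance=297768-11721=286047
39. interest=⌊286047·72/10000⌋=2059; principal=13864-2059=11805; balance=286047-11805=274242
40. interest=⌊274242·72/10000⌋=1974; principal=13864-1974=11890; balance=274242-11890=262352
41. interest=⌊262352·72/10000⌋=1888; principal=13864-1888=11976; balance=262352-11976=250376
42. interest=⌊250376·72/10000⌋=1802; principal=13864-1802=12062; balance=250376-12062=238314
43. interest=⌊238314·72/10000⌋=1715; principal=13864-1715=12149; balance=238314-12149=226165
44. interest=⌊226165·72/10000⌋=1628; principal=13864-1628=12236; balance=226165-12236=213929
45. interest=⌊213929·72/10000⌋=1540; principal=13864-1540=12324; balance=213929-12324=201605
46. interest=⌊201605·72/10000⌋=1451; principal=13864-1451=12413; balance=201605-12413=189192
47. interest=⌊189192·72/10000⌋=1362; principal=13864-1362=12502; balance=189192-12502=176690
48. interest=⌊176690·72/10000⌋=1272; principal=13864-1272=12592; balance=176690-12592=164098
49. interest=⌊164098·72/10000⌋=1181; principal=13864-1181=12683; balance=164098-12683=151415
50. interest=⌊151415·72/10000⌋=1090; principal=13864-1090=12774; balance=151415-12774=138641
51. interest=⌊138641·72/10000⌋=998; principal=13864-998=12866; balance=138641-12866=125775
52. interest=⌊125775·72/10000⌋=905; principal=13864-905=12959; balance=125775-12959=112816
53. interest=⌊112816·72/10000⌋=812; principal=13864-812=13052; balance=112816-13052=99764
54. interest=⌊99764·72/10000⌋=718; principal=13864-718=13146; balance=99764-13146=86618
55. interest=⌊86618·72/10000⌋=623; principal=13864-623=13241; balance=86618-13241=73377
56. interest=⌊73377·72/10000⌋=528; principal=13864-528=13336; balance=73377-13336=60041
57. interest=⌊60041·72/10000⌋=432; principal=13864-432=13432; balance=60041-13432=46609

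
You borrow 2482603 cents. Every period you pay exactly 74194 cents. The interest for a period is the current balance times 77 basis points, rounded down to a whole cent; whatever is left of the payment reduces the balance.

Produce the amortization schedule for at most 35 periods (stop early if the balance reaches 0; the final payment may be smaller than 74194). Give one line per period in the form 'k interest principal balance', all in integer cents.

1 19116 55078 2427525
2 18691 55503 2372022
3 18264 55930 2316092
4 17833 56361 2259731
5 17399 56795 2202936
6 16962 57232 2145704
7 16521 57673 2088031
8 16077 58117 2029914
9 15630 58564 1971350
10 15179 59015 1912335
11 14724 59470 1852865
12 14267 59927 1792938
13 13805 60389 1732549
14 13340 60854 1671695
15 12872 61322 1610373
16 12399 61795 1548578
17 11924 62270 1486308
18 11444 62750 1423558
19 10961 63233 1360325
20 10474 63720 1296605
21 9983 64211 1232394
22 9489 64705 1167689
23 8991 65203 1102486
24 8489 65705 1036781
25 7983 66211 970570
26 7473 66721 903849
27 6959 67235 836614
28 6441 67753 768861
29 5920 68274 700587
30 5394 68800 631787
31 4864 69330 562457
32 4330 69864 492593
33 3792 70402 422191
34 3250 70944 351247
35 2704 71490 279757

1. interest=⌊2482603·77/10000⌋=19116; principal=74194-19116=55078; balance=2482603-55078=2427525
2. interest=⌊2427525·77/10000⌋=18691; principal=74194-18691=55503; balance=2427525-55503=2372022
3. interest=⌊2372022·77/10000⌋=18264; principal=74194-18264=55930; balance=2372022-55930=2316092
4. interest=⌊2316092·77/10000⌋=17833; principal=74194-17833=56361; balance=2316092-56361=2259731
5. interest=⌊2259731·77/10000⌋=17399; principal=74194-17399=56795; balance=2259731-56795=2202936
6. interest=⌊2202936·77/10000⌋=16962; principal=74194-16962=57232; balance=2202936-57232=2145704
7. interest=⌊2145704·77/10000⌋=16521; principal=74194-16521=57673; balance=2145704-57673=2088031
8. interest=⌊2088031·77/10000⌋=16077; principal=74194-16077=58117; balance=2088031-58117=2029914
9. interest=⌊2029914·77/10000⌋=15630; principal=74194-15630=58564; balance=2029914-58564=1971350
10. interest=⌊1971350·77/10000⌋=15179; principal=74194-15179=59015; balance=1971350-59015=1912335
11. interest=⌊1912335·77/10000⌋=14724; principal=74194-14724=59470; balance=1912335-59470=1852865
12. interest=⌊1852865·77/10000⌋=14267; principal=74194-14267=59927; balance=1852865-59927=1792938
13. interest=⌊1792938·77/10000⌋=13805; principal=74194-13805=60389; balance=1792938-60389=1732549
14. interest=⌊1732549·77/10000⌋=13340; principal=74194-13340=60854; balance=1732549-60854=1671695
15. interest=⌊1671695·77/10000⌋=12872; principal=74194-12872=61322; balance=1671695-61322=1610373
16. interest=⌊1610373·77/10000⌋=12399; principal=74194-12399=61795; balance=1610373-61795=1548578
17. interest=⌊1548578·77/10000⌋=11924; principal=74194-11924=62270; balance=1548578-62270=1486308
18. interest=⌊1486308·77/10000⌋=11444; principal=74194-11444=62750; balance=1486308-62750=1423558
19. interest=⌊1423558·77/10000⌋=10961; principal=74194-10961=63233; balance=1423558-63233=1360325
20. interest=⌊1360325·77/10000⌋=10474; principal=74194-10474=63720; balance=1360325-63720=1296605
21. interest=⌊1296605·77/10000⌋=9983; principal=74194-9983=64211; balance=1296605-64211=1232394
22. interest=⌊1232394·77/10000⌋=9489; principal=74194-9489=64705; balance=1232394-64705=1167689
23. interest=⌊1167689·77/10000⌋=8991; principal=74194-8991=65203; balance=1167689-65203=1102486
24. interest=⌊1102486·77/10000⌋=8489; principal=74194-8489=65705; balance=1102486-65705=1036781
25. interest=⌊1036781·77/10000⌋=7983; principal=74194-7983=66211; balance=1036781-66211=970570
26. interest=⌊970570·77/10000⌋=7473; principal=74194-7473=66721; balance=970570-66721=903849
27. interest=⌊903849·77/10000⌋=6959; principal=74194-6959=67235; balance=903849-67235=836614
28. interest=⌊836614·77/10000⌋=6441; principal=74194-6441=67753; balance=836614-67753=768861
29. interest=⌊768861·77/10000⌋=5920; principal=74194-5920=68274; balance=768861-68274=700587
30. interest=⌊700587·77/10000⌋=5394; principal=74194-5394=68800; balance=700587-68800=631787
31. interest=⌊631787·77/10000⌋=4864; principal=74194-4864=69330; balance=631787-69330=562457
32. interest=⌊562457·77/10000⌋=4330; principal=74194-4330=69864; balance=562457-69864=492593
33. interest=⌊492593·77/10000⌋=3792; principal=74194-3792=70402; balance=492593-70402=422191
34. interest=⌊422191·77/10000⌋=3250; principal=74194-3250=70944; balance=422191-70944=351247
35. interest=⌊351247·77/10000⌋=2704; principal=74194-2704=71490; balance=351247-71490=279757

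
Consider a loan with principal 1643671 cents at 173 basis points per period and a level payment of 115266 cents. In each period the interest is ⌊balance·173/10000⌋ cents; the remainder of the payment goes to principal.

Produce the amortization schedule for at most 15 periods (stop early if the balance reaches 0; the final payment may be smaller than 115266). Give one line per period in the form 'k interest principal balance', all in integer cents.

1 28435 86831 1556840
2 26933 88333 1468507
3 25405 89861 1378646
4 23850 91416 1287230
5 22269 92997 1194233
6 20660 94606 1099627
7 19023 96243 1003384
8 17358 97908 905476
9 15664 99602 805874
10 13941 101325 704549
11 12188 103078 601471
12 10405 104861 496610
13 8591 106675 389935
14 6745 108521 281414
15 4868 110398 171016

1. interest=⌊1643671·173/10000⌋=28435; principal=115266-28435=86831; balance=1643671-86831=1556840
2. interest=⌊1556840·173/10000⌋=26933; principal=115266-26933=88333; balance=1556840-88333=1468507
3. interest=⌊1468507·173/10000⌋=25405; principal=115266-25405=89861; balance=1468507-89861=1378646
4. interest=⌊1378646·173/10000⌋=23850; principal=115266-23850=91416; balance=1378646-91416=1287230
5. interest=⌊1287230·173/10000⌋=22269; principal=115266-22269=92997; balance=1287230-92997=1194233
6. interest=⌊1194233·173/10000⌋=20660; principal=115266-20660=94606; balance=1194233-94606=1099627
7. interest=⌊1099627·173/10000⌋=19023; principal=115266-19023=96243; balance=1099627-96243=1003384
8. interest=⌊1003384·173/10000⌋=17358; principal=115266-17358=97908; balance=1003384-97908=905476
9. interest=⌊905476·173/10000⌋=15664; principal=115266-15664=99602; balance=905476-99602=805874
10. interest=⌊805874·173/10000⌋=13941; principal=115266-13941=101325; balance=805874-101325=704549
11. interest=⌊704549·173/10000⌋=12188; principal=115266-12188=103078; balance=704549-103078=601471
12. interest=⌊601471·173/10000⌋=10405; principal=115266-10405=104861; balance=601471-104861=496610
13. interest=⌊496610·173/10000⌋=8591; principal=115266-8591=106675; balance=496610-106675=389935
14. interest=⌊389935·173/10000⌋=6745; principal=115266-6745=108521; balance=389935-108521=281414
15. interest=⌊281414·173/10000⌋=4868; principal=115266-4868=110398; balance=281414-110398=171016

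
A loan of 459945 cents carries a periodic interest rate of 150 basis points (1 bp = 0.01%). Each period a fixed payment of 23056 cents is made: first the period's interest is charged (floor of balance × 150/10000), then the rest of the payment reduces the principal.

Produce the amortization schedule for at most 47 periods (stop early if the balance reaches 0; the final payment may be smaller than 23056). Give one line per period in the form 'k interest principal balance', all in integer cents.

1. interest=⌊459945·150/10000⌋=6899; principal=23056-6899=16157; balance=459945-16157=443788
2. interest=⌊443788·150/10000⌋=6656; principal=23056-6656=16400; balance=443788-16400=427388
3. interest=⌊427388·150/10000⌋=6410; principal=23056-6410=16646; balance=427388-16646=410742
4. interest=⌊410742·150/10000⌋=6161; principal=23056-6161=16895; balance=410742-16895=393847
5. interest=⌊393847·150/10000⌋=5907; principal=23056-5907=17149; balance=393847-17149=376698
6. interest=⌊376698·150/10000⌋=5650; principal=23056-5650=17406; balance=376698-17406=359292
7. interest=⌊359292·150/10000⌋=5389; principal=23056-5389=17667; balance=359292-17667=341625
8. interest=⌊341625·150/10000⌋=5124; principal=23056-5124=17932; balance=341625-17932=323693
9. interest=⌊323693·150/10000⌋=4855; principal=23056-4855=18201; balance=323693-18201=305492
10. interest=⌊305492·150/10000⌋=4582; principal=23056-4582=18474; balance=305492-18474=287018
11. interest=⌊287018·150/10000⌋=4305; principal=23056-4305=18751; balance=287018-18751=268267
12. interest=⌊268267·150/10000⌋=4024; principal=23056-4024=19032; balance=268267-19032=249235
13. interest=⌊249235·150/10000⌋=3738; principal=23056-3738=19318; balance=249235-19318=229917
14. interest=⌊229917·150/10000⌋=3448; principal=23056-3448=19608; balance=229917-19608=210309
15. interest=⌊210309·150/10000⌋=3154; principal=23056-3154=19902; balance=210309-19902=190407
16. interest=⌊190407·150/10000⌋=2856; principal=23056-2856=20200; balance=190407-20200=170207
17. interest=⌊170207·150/10000⌋=2553; principal=23056-2553=20503; balance=170207-20503=149704
18. interest=⌊149704·150/10000⌋=2245; principal=23056-2245=20811; balance=149704-20811=128893
19. interest=⌊128893·150/10000⌋=1933; principal=23056-1933=21123; balance=128893-21123=107770
20. interest=⌊107770·150/10000⌋=1616; principal=23056-1616=21440; balance=107770-21440=86330
21. interest=⌊86330·150/10000⌋=1294; principal=23056-1294=21762; balance=86330-21762=64568
22. interest=⌊64568·150/10000⌋=968; principal=23056-968=22088; balance=64568-22088=42480
23. interest=⌊42480·150/10000⌋=637; principal=23056-637=22419; balance=42480-22419=20061
24. interest=⌊20061·150/10000⌋=300; principal=min(23056-300,20061)=20061; balance=20061-20061=0

1 6899 16157 443788
2 6656 16400 427388
3 6410 16646 410742
4 6161 16895 393847
5 5907 17149 376698
6 5650 17406 359292
7 5389 17667 341625
8 5124 17932 323693
9 4855 18201 305492
10 4582 18474 287018
11 4305 18751 268267
12 4024 19032 249235
13 3738 19318 229917
14 3448 19608 210309
15 3154 19902 190407
16 2856 20200 170207
17 2553 20503 149704
18 2245 20811 128893
19 1933 21123 107770
20 1616 21440 86330
21 1294 21762 64568
22 968 22088 42480
23 637 22419 20061
24 300 20061 0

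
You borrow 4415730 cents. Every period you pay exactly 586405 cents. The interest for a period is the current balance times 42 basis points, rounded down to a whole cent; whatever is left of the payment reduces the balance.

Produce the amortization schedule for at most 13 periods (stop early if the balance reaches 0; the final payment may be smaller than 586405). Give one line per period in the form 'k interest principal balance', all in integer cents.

1. interest=⌊4415730·42/10000⌋=18546; principal=586405-18546=567859; balance=4415730-567859=3847871
2. interest=⌊3847871·42/10000⌋=16161; principal=586405-16161=570244; balance=3847871-570244=3277627
3. interest=⌊3277627·42/10000⌋=13766; principal=586405-13766=572639; balance=3277627-572639=2704988
4. interest=⌊2704988·42/10000⌋=11360; principal=586405-11360=575045; balance=2704988-575045=2129943
5. interest=⌊2129943·42/10000⌋=8945; principal=586405-8945=577460; balance=2129943-577460=1552483
6. interest=⌊1552483·42/10000⌋=6520; principal=586405-6520=579885; balance=1552483-579885=972598
7. interest=⌊972598·42/10000⌋=4084; principal=586405-4084=582321; balance=972598-582321=390277
8. interest=⌊390277·42/10000⌋=1639; principal=min(586405-1639,390277)=390277; balance=390277-390277=0

1 18546 567859 3847871
2 16161 570244 3277627
3 13766 572639 2704988
4 11360 575045 2129943
5 8945 577460 1552483
6 6520 579885 972598
7 4084 582321 390277
8 1639 390277 0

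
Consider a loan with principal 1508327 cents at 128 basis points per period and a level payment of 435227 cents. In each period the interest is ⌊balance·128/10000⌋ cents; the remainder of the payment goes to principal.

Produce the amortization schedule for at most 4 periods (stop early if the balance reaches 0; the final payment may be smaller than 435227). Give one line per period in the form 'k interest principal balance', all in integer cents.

1 19306 415921 1092406
2 13982 421245 671161
3 8590 426637 244524
4 3129 244524 0

1. interest=⌊1508327·128/10000⌋=19306; principal=435227-19306=415921; balance=1508327-415921=1092406
2. interest=⌊1092406·128/10000⌋=13982; principal=435227-13982=421245; balance=1092406-421245=671161
3. interest=⌊671161·128/10000⌋=8590; principal=435227-8590=426637; balance=671161-426637=244524
4. interest=⌊244524·128/10000⌋=3129; principal=min(435227-3129,244524)=244524; balance=244524-244524=0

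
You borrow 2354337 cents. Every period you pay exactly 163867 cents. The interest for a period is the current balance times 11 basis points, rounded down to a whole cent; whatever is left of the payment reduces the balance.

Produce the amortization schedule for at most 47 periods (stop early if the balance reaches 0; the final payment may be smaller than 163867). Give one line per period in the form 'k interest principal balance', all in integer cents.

1 2589 161278 2193059
2 2412 161455 2031604
3 2234 161633 1869971
4 2056 161811 1708160
5 1878 161989 1546171
6 1700 162167 1384004
7 1522 162345 1221659
8 1343 162524 1059135
9 1165 162702 896433
10 986 162881 733552
11 806 163061 570491
12 627 163240 407251
13 447 163420 243831
14 268 163599 80232
15 88 80232 0

1. interest=⌊2354337·11/10000⌋=2589; principal=163867-2589=161278; balance=2354337-161278=2193059
2. interest=⌊2193059·11/10000⌋=2412; principal=163867-2412=161455; balance=2193059-161455=2031604
3. interest=⌊2031604·11/10000⌋=2234; principal=163867-2234=161633; balance=2031604-161633=1869971
4. interest=⌊1869971·11/10000⌋=2056; principal=163867-2056=161811; balance=1869971-161811=1708160
5. interest=⌊1708160·11/10000⌋=1878; principal=163867-1878=161989; balance=1708160-161989=1546171
6. interest=⌊1546171·11/10000⌋=1700; principal=163867-1700=162167; balance=1546171-162167=1384004
7. interest=⌊1384004·11/10000⌋=1522; principal=163867-1522=162345; balance=1384004-162345=1221659
8. interest=⌊1221659·11/10000⌋=1343; principal=163867-1343=162524; balance=1221659-162524=1059135
9. interest=⌊1059135·11/10000⌋=1165; principal=163867-1165=162702; balance=1059135-162702=896433
10. interest=⌊896433·11/10000⌋=986; principal=163867-986=162881; balance=896433-162881=733552
11. interest=⌊733552·11/10000⌋=806; principal=163867-806=163061; balance=733552-163061=570491
12. interest=⌊570491·11/10000⌋=627; principal=163867-627=163240; balance=570491-163240=407251
13. interest=⌊407251·11/10000⌋=447; principal=163867-447=163420; balance=407251-163420=243831
14. interest=⌊243831·11/10000⌋=268; principal=163867-268=163599; balance=243831-163599=80232
15. interest=⌊80232·11/10000⌋=88; principal=min(163867-88,80232)=80232; balance=80232-80232=0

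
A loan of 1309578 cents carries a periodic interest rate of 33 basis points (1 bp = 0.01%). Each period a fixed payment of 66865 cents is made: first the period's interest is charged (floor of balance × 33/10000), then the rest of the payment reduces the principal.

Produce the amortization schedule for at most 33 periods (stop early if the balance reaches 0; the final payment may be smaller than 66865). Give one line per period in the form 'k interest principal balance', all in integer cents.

1 4321 62544 1247034
2 4115 62750 1184284
3 3908 62957 1121327
4 3700 63165 1058162
5 3491 63374 994788
6 3282 63583 931205
7 3072 63793 867412
8 2862 64003 803409
9 2651 64214 739195
10 2439 64426 674769
11 2226 64639 610130
12 2013 64852 545278
13 1799 65066 480212
14 1584 65281 414931
15 1369 65496 349435
16 1153 65712 283723
17 936 65929 217794
18 718 66147 151647
19 500 66365 85282
20 281 66584 18698
21 61 18698 0

1. interest=⌊1309578·33/10000⌋=4321; principal=66865-4321=62544; balance=1309578-62544=1247034
2. interest=⌊1247034·33/10000⌋=4115; principal=66865-4115=62750; balance=1247034-62750=1184284
3. interest=⌊1184284·33/10000⌋=3908; principal=66865-3908=62957; balance=1184284-62957=1121327
4. interest=⌊1121327·33/10000⌋=3700; principal=66865-3700=63165; balance=1121327-63165=1058162
5. interest=⌊1058162·33/10000⌋=3491; principal=66865-3491=63374; balance=1058162-63374=994788
6. interest=⌊994788·33/10000⌋=3282; principal=66865-3282=63583; balance=994788-63583=931205
7. interest=⌊931205·33/10000⌋=3072; principal=66865-3072=63793; balance=931205-63793=867412
8. interest=⌊867412·33/10000⌋=2862; principal=66865-2862=64003; balance=867412-64003=803409
9. interest=⌊803409·33/10000⌋=2651; principal=66865-2651=64214; balance=803409-64214=739195
10. interest=⌊739195·33/10000⌋=2439; principal=66865-2439=64426; balance=739195-64426=674769
11. interest=⌊674769·33/10000⌋=2226; principal=66865-2226=64639; balance=674769-64639=610130
12. interest=⌊610130·33/10000⌋=2013; principal=66865-2013=64852; balance=610130-64852=545278
13. interest=⌊545278·33/10000⌋=1799; principal=66865-1799=65066; balance=545278-65066=480212
14. interest=⌊480212·33/10000⌋=1584; principal=66865-1584=65281; balance=480212-65281=414931
15. interest=⌊414931·33/10000⌋=1369; principal=66865-1369=65496; balance=414931-65496=349435
16. interest=⌊349435·33/10000⌋=1153; principal=66865-1153=65712; balance=349435-65712=283723
17. interest=⌊283723·33/10000⌋=936; principal=66865-936=65929; balance=283723-65929=217794
18. interest=⌊217794·33/10000⌋=718; principal=66865-718=66147; balance=217794-66147=151647
19. interest=⌊151647·33/10000⌋=500; principal=66865-500=66365; balance=151647-66365=85282
20. interest=⌊85282·33/10000⌋=281; principal=66865-281=66584; balance=85282-66584=18698
21. interest=⌊18698·33/10000⌋=61; principal=min(66865-61,18698)=18698; balance=18698-18698=0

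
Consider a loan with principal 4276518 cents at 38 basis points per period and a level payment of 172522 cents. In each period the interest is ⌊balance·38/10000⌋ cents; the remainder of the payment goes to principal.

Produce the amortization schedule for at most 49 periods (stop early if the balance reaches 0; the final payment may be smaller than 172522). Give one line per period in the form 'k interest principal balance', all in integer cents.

1 16250 156272 4120246
2 15656 156866 3963380
3 15060 157462 3805918
4 14462 158060 3647858
5 13861 158661 3489197
6 13258 159264 3329933
7 12653 159869 3170064
8 12046 160476 3009588
9 11436 161086 2848502
10 10824 161698 2686804
11 10209 162313 2524491
12 9593 162929 2361562
13 8973 163549 2198013
14 8352 164170 2033843
15 7728 164794 1869049
16 7102 165420 1703629
17 6473 166049 1537580
18 5842 166680 1370900
19 5209 167313 1203587
20 4573 167949 1035638
21 3935 168587 867051
22 3294 169228 697823
23 2651 169871 527952
24 2006 170516 357436
25 1358 171164 186272
26 707 171815 14457
27 54 14457 0

1. interest=⌊4276518·38/10000⌋=16250; principal=172522-16250=156272; balance=4276518-156272=4120246
2. interest=⌊4120246·38/10000⌋=15656; principal=172522-15656=156866; balance=4120246-156866=3963380
3. interest=⌊3963380·38/10000⌋=15060; principal=172522-15060=157462; balance=3963380-157462=3805918
4. interest=⌊3805918·38/10000⌋=14462; principal=172522-14462=158060; balance=3805918-158060=3647858
5. interest=⌊3647858·38/10000⌋=13861; principal=172522-13861=158661; balance=3647858-158661=3489197
6. interest=⌊3489197·38/10000⌋=13258; principal=172522-13258=159264; balance=3489197-159264=3329933
7. interest=⌊3329933·38/10000⌋=12653; principal=172522-12653=159869; balance=3329933-159869=3170064
8. interest=⌊3170064·38/10000⌋=12046; principal=172522-12046=160476; balance=3170064-160476=3009588
9. interest=⌊3009588·38/10000⌋=11436; principal=172522-11436=161086; balance=3009588-161086=2848502
10. interest=⌊2848502·38/10000⌋=10824; principal=172522-10824=161698; balance=2848502-161698=2686804
11. interest=⌊2686804·38/10000⌋=10209; principal=172522-10209=162313; balance=2686804-162313=2524491
12. interest=⌊2524491·38/10000⌋=9593; principal=172522-9593=162929; balance=2524491-162929=2361562
13. interest=⌊2361562·38/10000⌋=8973; principal=172522-8973=163549; balance=2361562-163549=2198013
14. interest=⌊2198013·38/10000⌋=8352; principal=172522-8352=164170; balance=2198013-164170=2033843
15. interest=⌊2033843·38/10000⌋=7728; principal=172522-7728=164794; balance=2033843-164794=1869049
16. interest=⌊1869049·38/10000⌋=7102; principal=172522-7102=165420; balance=1869049-165420=1703629
17. interest=⌊1703629·38/10000⌋=6473; principal=172522-6473=166049; balance=1703629-166049=1537580
18. interest=⌊1537580·38/10000⌋=5842; principal=172522-5842=166680; balance=1537580-166680=1370900
19. interest=⌊1370900·38/10000⌋=5209; principal=172522-5209=167313; balance=1370900-167313=1203587
20. interest=⌊1203587·38/10000⌋=4573; principal=172522-4573=167949; balance=1203587-167949=1035638
21. interest=⌊1035638·38/10000⌋=3935; principal=172522-3935=168587; balance=1035638-168587=867051
22. interest=⌊867051·38/10000⌋=3294; principal=172522-3294=169228; balance=867051-169228=697823
23. interest=⌊697823·38/10000⌋=2651; principal=172522-2651=169871; balance=697823-169871=527952
24. interest=⌊527952·38/10000⌋=2006; principal=172522-2006=170516; balance=527952-170516=357436
25. interest=⌊357436·38/10000⌋=1358; principal=172522-1358=171164; balance=357436-171164=186272
26. interest=⌊186272·38/10000⌋=707; principal=172522-707=171815; balance=186272-171815=14457
27. interest=⌊14457·38/10000⌋=54; principal=min(172522-54,14457)=14457; balance=14457-14457=0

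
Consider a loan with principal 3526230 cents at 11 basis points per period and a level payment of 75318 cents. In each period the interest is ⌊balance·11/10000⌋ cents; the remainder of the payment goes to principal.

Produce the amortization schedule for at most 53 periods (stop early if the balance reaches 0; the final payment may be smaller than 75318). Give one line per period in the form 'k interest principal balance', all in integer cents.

1 3878 71440 3454790
2 3800 71518 3383272
3 3721 71597 3311675
4 3642 71676 3239999
5 3563 71755 3168244
6 3485 71833 3096411
7 3406 71912 3024499
8 3326 71992 2952507
9 3247 72071 2880436
10 3168 72150 2808286
11 3089 72229 2736057
12 3009 72309 2663748
13 2930 72388 2591360
14 2850 72468 2518892
15 2770 72548 2446344
16 2690 72628 2373716
17 2611 72707 2301009
18 2531 72787 2228222
19 2451 72867 2155355
20 2370 72948 2082407
21 2290 73028 2009379
22 2210 73108 1936271
23 2129 73189 1863082
24 2049 73269 1789813
25 1968 73350 1716463
26 1888 73430 1643033
27 1807 73511 1569522
28 1726 73592 1495930
29 1645 73673 1422257
30 1564 73754 1348503
31 1483 73835 1274668
32 1402 73916 1200752
33 1320 73998 1126754
34 1239 74079 1052675
35 1157 74161 978514
36 1076 74242 904272
37 994 74324 829948
38 912 74406 755542
39 831 74487 681055
40 749 74569 606486
41 667 74651 531835
42 585 74733 457102
43 502 74816 382286
44 420 74898 307388
45 338 74980 232408
46 255 75063 157345
47 173 75145 82200
48 90 75228 6972
49 7 6972 0

1. interest=⌊3526230·11/10000⌋=3878; principal=75318-3878=71440; balance=3526230-71440=3454790
2. interest=⌊3454790·11/10000⌋=3800; principal=75318-3800=71518; balance=3454790-71518=3383272
3. interest=⌊3383272·11/10000⌋=3721; principal=75318-3721=71597; balance=3383272-71597=3311675
4. interest=⌊3311675·11/10000⌋=3642; principal=75318-3642=71676; balance=3311675-71676=3239999
5. interest=⌊3239999·11/10000⌋=3563; principal=75318-3563=71755; balance=3239999-71755=3168244
6. interest=⌊3168244·11/10000⌋=3485; principal=75318-3485=71833; balance=3168244-71833=3096411
7. interest=⌊3096411·11/10000⌋=3406; principal=75318-3406=71912; balance=3096411-71912=3024499
8. interest=⌊3024499·11/10000⌋=3326; principal=75318-3326=71992; balance=3024499-71992=2952507
9. interest=⌊2952507·11/10000⌋=3247; principal=75318-3247=72071; balance=2952507-72071=2880436
10. interest=⌊2880436·11/10000⌋=3168; principal=75318-3168=72150; balance=2880436-72150=2808286
11. interest=⌊2808286·11/10000⌋=3089; principal=75318-3089=72229; balance=2808286-72229=2736057
12. interest=⌊2736057·11/10000⌋=3009; principal=75318-3009=72309; balance=2736057-72309=2663748
13. interest=⌊2663748·11/10000⌋=2930; principal=75318-2930=72388; balance=2663748-72388=2591360
14. interest=⌊2591360·11/10000⌋=2850; principal=75318-2850=72468; balance=2591360-72468=2518892
15. interest=⌊2518892·11/10000⌋=2770; principal=75318-2770=72548; balance=2518892-72548=2446344
16. interest=⌊2446344·11/10000⌋=2690; principal=75318-2690=72628; balance=2446344-72628=2373716
17. interest=⌊2373716·11/10000⌋=2611; principal=75318-2611=72707; balance=2373716-72707=2301009
18. interest=⌊2301009·11/10000⌋=2531; principal=75318-2531=72787; balance=2301009-72787=2228222
19. interest=⌊2228222·11/10000⌋=2451; principal=75318-2451=72867; balance=2228222-72867=2155355
20. interest=⌊2155355·11/10000⌋=2370; principal=75318-2370=72948; balance=2155355-72948=2082407
21. interest=⌊2082407·11/10000⌋=2290; principal=75318-2290=73028; balance=2082407-73028=2009379
22. interest=⌊2009379·11/10000⌋=2210; principal=75318-2210=73108; balance=2009379-73108=1936271
23. interest=⌊1936271·11/10000⌋=2129; principal=75318-2129=73189; balance=1936271-73189=1863082
24. interest=⌊1863082·11/10000⌋=2049; principal=75318-2049=73269; balance=1863082-73269=1789813
25. interest=⌊1789813·11/10000⌋=1968; principal=75318-1968=73350; balance=1789813-73350=1716463
26. interest=⌊1716463·11/10000⌋=1888; principal=75318-1888=73430; balance=1716463-73430=1643033
27. interest=⌊1643033·11/10000⌋=1807; principal=75318-1807=73511; balance=1643033-73511=1569522
28. interest=⌊1569522·11/10000⌋=1726; principal=75318-1726=73592; balance=1569522-73592=1495930
29. interest=⌊1495930·11/10000⌋=1645; principal=75318-1645=73673; balance=1495930-73673=1422257
30. interest=⌊1422257·11/10000⌋=1564; principal=75318-1564=73754; balance=1422257-73754=1348503
31. interest=⌊1348503·11/10000⌋=1483; principal=75318-1483=73835; balance=1348503-73835=1274668
32. interest=⌊1274668·11/10000⌋=1402; principal=75318-1402=73916; balance=1274668-73916=1200752
33. interest=⌊1200752·11/10000⌋=1320; principal=75318-1320=73998; balance=1200752-73998=1126754
34. interest=⌊1126754·11/10000⌋=1239; principal=75318-1239=74079; balance=1126754-74079=1052675
35. interest=⌊1052675·11/10000⌋=1157; principal=75318-1157=74161; balance=1052675-74161=978514
36. interest=⌊978514·11/10000⌋=1076; principal=75318-1076=74242; balance=978514-74242=904272
37. interest=⌊904272·11/10000⌋=994; principal=75318-994=74324; balance=904272-74324=829948
38. interest=⌊829948·11/10000⌋=912; principal=75318-912=74406; balance=829948-74406=755542
39. interest=⌊755542·11/10000⌋=831; principal=75318-831=74487; balance=755542-74487=681055
40. interest=⌊681055·11/10000⌋=749; principal=75318-749=74569; balance=681055-74569=606486
41. interest=⌊606486·11/10000⌋=667; principal=75318-667=74651; balance=606486-74651=531835
42. interest=⌊531835·11/10000⌋=585; principal=75318-585=74733; balance=531835-74733=457102
43. interest=⌊457102·11/10000⌋=502; principal=75318-502=74816; balance=457102-74816=382286
44. interest=⌊382286·11/10000⌋=420; principal=75318-420=74898; balance=382286-74898=307388
45. interest=⌊307388·11/10000⌋=338; principal=75318-338=74980; balance=307388-74980=232408
46. interest=⌊232408·11/10000⌋=255; principal=75318-255=75063; balance=232408-75063=157345
47. interest=⌊157345·11/10000⌋=173; principal=75318-173=75145; balance=157345-75145=82200
48. interest=⌊82200·11/10000⌋=90; principal=75318-90=75228; balance=82200-75228=6972
49. interest=⌊6972·11/10000⌋=7; principal=min(75318-7,6972)=6972; balance=6972-6972=0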